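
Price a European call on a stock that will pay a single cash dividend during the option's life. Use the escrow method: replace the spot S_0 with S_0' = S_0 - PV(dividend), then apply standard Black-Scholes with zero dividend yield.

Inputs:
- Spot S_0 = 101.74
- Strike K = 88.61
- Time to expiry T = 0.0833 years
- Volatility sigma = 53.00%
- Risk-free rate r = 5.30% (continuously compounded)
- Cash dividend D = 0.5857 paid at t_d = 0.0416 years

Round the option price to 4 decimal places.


Answer: Price = 14.3992

Derivation:
PV(D) = D * exp(-r * t_d) = 0.5857 * 0.99779763 = 0.58441007
S_0' = S_0 - PV(D) = 101.7400 - 0.58441007 = 101.15558993
d1 = (ln(S_0'/K) + (r + sigma^2/2)*T) / (sigma*sqrt(T)) = 0.97098904
d2 = d1 - sigma*sqrt(T) = 0.81802182
exp(-rT) = 0.99559483
N(d1) = 0.83422313; N(d2) = 0.79332764
C = S_0' * N(d1) - K * exp(-rT) * N(d2) = 101.15558993 * 0.83422313 - 88.6100 * 0.99559483 * 0.79332764 = 14.3992


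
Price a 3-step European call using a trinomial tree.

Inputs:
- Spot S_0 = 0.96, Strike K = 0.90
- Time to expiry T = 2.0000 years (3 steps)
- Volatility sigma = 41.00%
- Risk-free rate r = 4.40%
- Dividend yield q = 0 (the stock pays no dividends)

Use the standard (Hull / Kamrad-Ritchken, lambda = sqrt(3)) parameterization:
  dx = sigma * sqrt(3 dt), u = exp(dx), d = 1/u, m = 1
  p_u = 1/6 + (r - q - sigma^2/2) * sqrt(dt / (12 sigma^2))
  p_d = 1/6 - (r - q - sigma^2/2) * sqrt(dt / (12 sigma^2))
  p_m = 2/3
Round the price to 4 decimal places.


Answer: Price = V(0,0) = 0.2679

Derivation:
dt = T/N = 0.666667; dx = sigma*sqrt(3*dt) = 0.579828
u = exp(dx) = 1.785730; d = 1/u = 0.559995
p_u = 0.143643, p_m = 0.666667, p_d = 0.189691
Discount per step: exp(-r*dt) = 0.971093
Stock lattice S(k, j) with j the centered position index:
  k=0: S(0,+0) = 0.9600
  k=1: S(1,-1) = 0.5376; S(1,+0) = 0.9600; S(1,+1) = 1.7143
  k=2: S(2,-2) = 0.3011; S(2,-1) = 0.5376; S(2,+0) = 0.9600; S(2,+1) = 1.7143; S(2,+2) = 3.0613
  k=3: S(3,-3) = 0.1686; S(3,-2) = 0.3011; S(3,-1) = 0.5376; S(3,+0) = 0.9600; S(3,+1) = 1.7143; S(3,+2) = 3.0613; S(3,+3) = 5.4666
Terminal payoffs V(N, j) = max(S_T - K, 0):
  V(3,-3) = 0.000000; V(3,-2) = 0.000000; V(3,-1) = 0.000000; V(3,+0) = 0.060000; V(3,+1) = 0.814301; V(3,+2) = 2.161280; V(3,+3) = 4.566621
Backward induction: V(k, j) = exp(-r*dt) * [p_u * V(k+1, j+1) + p_m * V(k+1, j) + p_d * V(k+1, j-1)]
  V(2,-2) = exp(-r*dt) * [p_u*0.000000 + p_m*0.000000 + p_d*0.000000] = 0.000000
  V(2,-1) = exp(-r*dt) * [p_u*0.060000 + p_m*0.000000 + p_d*0.000000] = 0.008369
  V(2,+0) = exp(-r*dt) * [p_u*0.814301 + p_m*0.060000 + p_d*0.000000] = 0.152431
  V(2,+1) = exp(-r*dt) * [p_u*2.161280 + p_m*0.814301 + p_d*0.060000] = 0.839705
  V(2,+2) = exp(-r*dt) * [p_u*4.566621 + p_m*2.161280 + p_d*0.814301] = 2.186202
  V(1,-1) = exp(-r*dt) * [p_u*0.152431 + p_m*0.008369 + p_d*0.000000] = 0.026681
  V(1,+0) = exp(-r*dt) * [p_u*0.839705 + p_m*0.152431 + p_d*0.008369] = 0.217355
  V(1,+1) = exp(-r*dt) * [p_u*2.186202 + p_m*0.839705 + p_d*0.152431] = 0.876653
  V(0,+0) = exp(-r*dt) * [p_u*0.876653 + p_m*0.217355 + p_d*0.026681] = 0.267914


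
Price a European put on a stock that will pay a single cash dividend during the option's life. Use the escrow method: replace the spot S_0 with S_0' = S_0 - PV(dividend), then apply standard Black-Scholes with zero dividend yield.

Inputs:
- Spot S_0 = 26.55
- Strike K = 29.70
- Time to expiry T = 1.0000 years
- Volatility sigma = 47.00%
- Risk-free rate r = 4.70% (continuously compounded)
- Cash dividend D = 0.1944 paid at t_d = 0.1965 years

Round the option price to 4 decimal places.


PV(D) = D * exp(-r * t_d) = 0.1944 * 0.99080702 = 0.19261288
S_0' = S_0 - PV(D) = 26.5500 - 0.19261288 = 26.35738712
d1 = (ln(S_0'/K) + (r + sigma^2/2)*T) / (sigma*sqrt(T)) = 0.08096071
d2 = d1 - sigma*sqrt(T) = -0.38903929
exp(-rT) = 0.95408740
N(-d1) = 0.46773660; N(-d2) = 0.65137646
P = K * exp(-rT) * N(-d2) - S_0' * N(-d1) = 29.7000 * 0.95408740 * 0.65137646 - 26.35738712 * 0.46773660 = 6.1293

Answer: Price = 6.1293


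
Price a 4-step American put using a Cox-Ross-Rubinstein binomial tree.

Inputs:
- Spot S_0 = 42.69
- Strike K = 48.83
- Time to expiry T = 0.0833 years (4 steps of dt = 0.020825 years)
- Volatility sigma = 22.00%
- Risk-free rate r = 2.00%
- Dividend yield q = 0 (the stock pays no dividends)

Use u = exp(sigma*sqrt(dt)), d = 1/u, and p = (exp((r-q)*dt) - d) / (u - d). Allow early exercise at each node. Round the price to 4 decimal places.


Answer: Price = V(0,0) = 6.1400

Derivation:
dt = T/N = 0.020825
u = exp(sigma*sqrt(dt)) = 1.032257; d = 1/u = 0.968751
p = (exp((r-q)*dt) - d) / (u - d) = 0.498623
Discount per step: exp(-r*dt) = 0.999584
Stock lattice S(k, i) with i counting down-moves:
  k=0: S(0,0) = 42.6900
  k=1: S(1,0) = 44.0671; S(1,1) = 41.3560
  k=2: S(2,0) = 45.4885; S(2,1) = 42.6900; S(2,2) = 40.0636
  k=3: S(3,0) = 46.9559; S(3,1) = 44.0671; S(3,2) = 41.3560; S(3,3) = 38.8117
  k=4: S(4,0) = 48.4705; S(4,1) = 45.4885; S(4,2) = 42.6900; S(4,3) = 40.0636; S(4,4) = 37.5988
Terminal payoffs V(N, i) = max(K - S_T, 0):
  V(4,0) = 0.359452; V(4,1) = 3.341455; V(4,2) = 6.140000; V(4,3) = 8.766373; V(4,4) = 11.231166
Backward induction: V(k, i) = exp(-r*dt) * [p * V(k+1, i) + (1-p) * V(k+1, i+1)]; then take max(V_cont, immediate exercise) for American.
  V(3,0) = exp(-r*dt) * [p*0.359452 + (1-p)*3.341455] = 1.853786; exercise = 1.874120; V(3,0) = max -> 1.874120
  V(3,1) = exp(-r*dt) * [p*3.341455 + (1-p)*6.140000] = 4.742604; exercise = 4.762938; V(3,1) = max -> 4.762938
  V(3,2) = exp(-r*dt) * [p*6.140000 + (1-p)*8.766373] = 7.453697; exercise = 7.474030; V(3,2) = max -> 7.474030
  V(3,3) = exp(-r*dt) * [p*8.766373 + (1-p)*11.231166] = 9.997997; exercise = 10.018331; V(3,3) = max -> 10.018331
  V(2,0) = exp(-r*dt) * [p*1.874120 + (1-p)*4.762938] = 3.321122; exercise = 3.341455; V(2,0) = max -> 3.341455
  V(2,1) = exp(-r*dt) * [p*4.762938 + (1-p)*7.474030] = 6.119667; exercise = 6.140000; V(2,1) = max -> 6.140000
  V(2,2) = exp(-r*dt) * [p*7.474030 + (1-p)*10.018331] = 8.746039; exercise = 8.766373; V(2,2) = max -> 8.766373
  V(1,0) = exp(-r*dt) * [p*3.341455 + (1-p)*6.140000] = 4.742604; exercise = 4.762938; V(1,0) = max -> 4.762938
  V(1,1) = exp(-r*dt) * [p*6.140000 + (1-p)*8.766373] = 7.453697; exercise = 7.474030; V(1,1) = max -> 7.474030
  V(0,0) = exp(-r*dt) * [p*4.762938 + (1-p)*7.474030] = 6.119667; exercise = 6.140000; V(0,0) = max -> 6.140000


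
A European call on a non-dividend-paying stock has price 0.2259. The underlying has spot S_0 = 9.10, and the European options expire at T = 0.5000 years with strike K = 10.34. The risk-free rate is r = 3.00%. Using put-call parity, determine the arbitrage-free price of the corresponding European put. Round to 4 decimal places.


Put-call parity: C - P = S_0 * exp(-qT) - K * exp(-rT).
S_0 * exp(-qT) = 9.1000 * 1.00000000 = 9.10000000
K * exp(-rT) = 10.3400 * 0.98511194 = 10.18605746
P = C - S*exp(-qT) + K*exp(-rT)
P = 0.2259 - 9.10000000 + 10.18605746 = 1.3120

Answer: Put price = 1.3120


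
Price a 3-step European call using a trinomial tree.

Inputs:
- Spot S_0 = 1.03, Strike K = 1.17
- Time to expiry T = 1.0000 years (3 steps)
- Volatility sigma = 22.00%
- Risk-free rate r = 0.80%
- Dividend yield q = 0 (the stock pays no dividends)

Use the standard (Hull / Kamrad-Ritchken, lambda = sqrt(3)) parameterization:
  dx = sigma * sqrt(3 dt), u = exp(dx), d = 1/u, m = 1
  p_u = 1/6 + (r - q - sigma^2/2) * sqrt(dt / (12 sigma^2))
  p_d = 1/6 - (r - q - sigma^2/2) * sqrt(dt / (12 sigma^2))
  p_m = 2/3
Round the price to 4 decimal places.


dt = T/N = 0.333333; dx = sigma*sqrt(3*dt) = 0.220000
u = exp(dx) = 1.246077; d = 1/u = 0.802519
p_u = 0.154394, p_m = 0.666667, p_d = 0.178939
Discount per step: exp(-r*dt) = 0.997337
Stock lattice S(k, j) with j the centered position index:
  k=0: S(0,+0) = 1.0300
  k=1: S(1,-1) = 0.8266; S(1,+0) = 1.0300; S(1,+1) = 1.2835
  k=2: S(2,-2) = 0.6634; S(2,-1) = 0.8266; S(2,+0) = 1.0300; S(2,+1) = 1.2835; S(2,+2) = 1.5993
  k=3: S(3,-3) = 0.5324; S(3,-2) = 0.6634; S(3,-1) = 0.8266; S(3,+0) = 1.0300; S(3,+1) = 1.2835; S(3,+2) = 1.5993; S(3,+3) = 1.9928
Terminal payoffs V(N, j) = max(S_T - K, 0):
  V(3,-3) = 0.000000; V(3,-2) = 0.000000; V(3,-1) = 0.000000; V(3,+0) = 0.000000; V(3,+1) = 0.113459; V(3,+2) = 0.429288; V(3,+3) = 0.822836
Backward induction: V(k, j) = exp(-r*dt) * [p_u * V(k+1, j+1) + p_m * V(k+1, j) + p_d * V(k+1, j-1)]
  V(2,-2) = exp(-r*dt) * [p_u*0.000000 + p_m*0.000000 + p_d*0.000000] = 0.000000
  V(2,-1) = exp(-r*dt) * [p_u*0.000000 + p_m*0.000000 + p_d*0.000000] = 0.000000
  V(2,+0) = exp(-r*dt) * [p_u*0.113459 + p_m*0.000000 + p_d*0.000000] = 0.017471
  V(2,+1) = exp(-r*dt) * [p_u*0.429288 + p_m*0.113459 + p_d*0.000000] = 0.141541
  V(2,+2) = exp(-r*dt) * [p_u*0.822836 + p_m*0.429288 + p_d*0.113459] = 0.432381
  V(1,-1) = exp(-r*dt) * [p_u*0.017471 + p_m*0.000000 + p_d*0.000000] = 0.002690
  V(1,+0) = exp(-r*dt) * [p_u*0.141541 + p_m*0.017471 + p_d*0.000000] = 0.033411
  V(1,+1) = exp(-r*dt) * [p_u*0.432381 + p_m*0.141541 + p_d*0.017471] = 0.163806
  V(0,+0) = exp(-r*dt) * [p_u*0.163806 + p_m*0.033411 + p_d*0.002690] = 0.047918

Answer: Price = V(0,0) = 0.0479


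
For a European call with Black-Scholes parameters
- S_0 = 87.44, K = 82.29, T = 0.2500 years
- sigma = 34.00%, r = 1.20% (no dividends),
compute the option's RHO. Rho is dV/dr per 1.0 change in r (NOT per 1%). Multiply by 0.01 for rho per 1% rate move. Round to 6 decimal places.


d1 = 0.4597250015; d2 = 0.2897250015
phi(d1) = 0.3589356797; exp(-qT) = 1.0000000000; exp(-rT) = 0.9970044955
N(d2) = 0.6139866861
Rho = K*T*exp(-rT)*N(d2) = 82.2900 * 0.2500 * 0.9970044955 * 0.6139866861 = 12.593404

Answer: Rho = 12.593404


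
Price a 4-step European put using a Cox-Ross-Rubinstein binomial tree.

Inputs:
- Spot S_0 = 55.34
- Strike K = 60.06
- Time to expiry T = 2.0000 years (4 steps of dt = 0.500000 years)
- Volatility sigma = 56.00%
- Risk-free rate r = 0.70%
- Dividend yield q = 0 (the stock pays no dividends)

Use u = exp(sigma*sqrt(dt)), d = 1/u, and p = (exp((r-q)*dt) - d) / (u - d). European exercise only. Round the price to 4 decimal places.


dt = T/N = 0.500000
u = exp(sigma*sqrt(dt)) = 1.485839; d = 1/u = 0.673020
p = (exp((r-q)*dt) - d) / (u - d) = 0.406592
Discount per step: exp(-r*dt) = 0.996506
Stock lattice S(k, i) with i counting down-moves:
  k=0: S(0,0) = 55.3400
  k=1: S(1,0) = 82.2263; S(1,1) = 37.2449
  k=2: S(2,0) = 122.1751; S(2,1) = 55.3400; S(2,2) = 25.0666
  k=3: S(3,0) = 181.5326; S(3,1) = 82.2263; S(3,2) = 37.2449; S(3,3) = 16.8703
  k=4: S(4,0) = 269.7283; S(4,1) = 122.1751; S(4,2) = 55.3400; S(4,3) = 25.0666; S(4,4) = 11.3541
Terminal payoffs V(N, i) = max(K - S_T, 0):
  V(4,0) = 0.000000; V(4,1) = 0.000000; V(4,2) = 4.720000; V(4,3) = 34.993398; V(4,4) = 48.705924
Backward induction: V(k, i) = exp(-r*dt) * [p * V(k+1, i) + (1-p) * V(k+1, i+1)].
  V(3,0) = exp(-r*dt) * [p*0.000000 + (1-p)*0.000000] = 0.000000
  V(3,1) = exp(-r*dt) * [p*0.000000 + (1-p)*4.720000] = 2.791099
  V(3,2) = exp(-r*dt) * [p*4.720000 + (1-p)*34.993398] = 22.605214
  V(3,3) = exp(-r*dt) * [p*34.993398 + (1-p)*48.705924] = 42.979825
  V(2,0) = exp(-r*dt) * [p*0.000000 + (1-p)*2.791099] = 1.650473
  V(2,1) = exp(-r*dt) * [p*2.791099 + (1-p)*22.605214] = 14.498118
  V(2,2) = exp(-r*dt) * [p*22.605214 + (1-p)*42.979825] = 34.574446
  V(1,0) = exp(-r*dt) * [p*1.650473 + (1-p)*14.498118] = 9.241963
  V(1,1) = exp(-r*dt) * [p*14.498118 + (1-p)*34.574446] = 26.319289
  V(0,0) = exp(-r*dt) * [p*9.241963 + (1-p)*26.319289] = 19.308085

Answer: Price = V(0,0) = 19.3081


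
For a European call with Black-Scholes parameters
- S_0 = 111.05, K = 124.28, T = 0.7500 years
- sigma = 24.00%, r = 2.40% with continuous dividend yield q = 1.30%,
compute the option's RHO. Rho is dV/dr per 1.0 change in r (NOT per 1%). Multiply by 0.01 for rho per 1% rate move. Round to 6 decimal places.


Answer: Rho = 24.931458

Derivation:
d1 = -0.3979219981; d2 = -0.6057680950
phi(d1) = 0.3685755782; exp(-qT) = 0.9902973771; exp(-rT) = 0.9821610324
N(d2) = 0.2723343794
Rho = K*T*exp(-rT)*N(d2) = 124.2800 * 0.7500 * 0.9821610324 * 0.2723343794 = 24.931458


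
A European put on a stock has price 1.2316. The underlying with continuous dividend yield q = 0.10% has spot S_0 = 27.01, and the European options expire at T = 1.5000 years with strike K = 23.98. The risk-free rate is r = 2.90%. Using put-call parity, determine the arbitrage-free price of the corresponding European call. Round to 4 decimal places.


Answer: Call price = 5.2419

Derivation:
Put-call parity: C - P = S_0 * exp(-qT) - K * exp(-rT).
S_0 * exp(-qT) = 27.0100 * 0.99850112 = 26.96951537
K * exp(-rT) = 23.9800 * 0.95743255 = 22.95923265
C = P + S*exp(-qT) - K*exp(-rT)
C = 1.2316 + 26.96951537 - 22.95923265 = 5.2419


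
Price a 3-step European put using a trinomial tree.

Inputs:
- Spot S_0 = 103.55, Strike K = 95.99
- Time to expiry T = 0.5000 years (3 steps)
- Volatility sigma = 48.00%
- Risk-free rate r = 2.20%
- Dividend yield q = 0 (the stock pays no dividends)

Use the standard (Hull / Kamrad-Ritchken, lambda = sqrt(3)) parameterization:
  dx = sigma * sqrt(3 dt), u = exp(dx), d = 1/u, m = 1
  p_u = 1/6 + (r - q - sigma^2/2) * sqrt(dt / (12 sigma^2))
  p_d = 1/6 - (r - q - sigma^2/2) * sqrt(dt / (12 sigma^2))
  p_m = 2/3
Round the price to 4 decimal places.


dt = T/N = 0.166667; dx = sigma*sqrt(3*dt) = 0.339411
u = exp(dx) = 1.404121; d = 1/u = 0.712189
p_u = 0.143784, p_m = 0.666667, p_d = 0.189549
Discount per step: exp(-r*dt) = 0.996340
Stock lattice S(k, j) with j the centered position index:
  k=0: S(0,+0) = 103.5500
  k=1: S(1,-1) = 73.7472; S(1,+0) = 103.5500; S(1,+1) = 145.3967
  k=2: S(2,-2) = 52.5220; S(2,-1) = 73.7472; S(2,+0) = 103.5500; S(2,+1) = 145.3967; S(2,+2) = 204.1545
  k=3: S(3,-3) = 37.4056; S(3,-2) = 52.5220; S(3,-1) = 73.7472; S(3,+0) = 103.5500; S(3,+1) = 145.3967; S(3,+2) = 204.1545; S(3,+3) = 286.6576
Terminal payoffs V(N, j) = max(K - S_T, 0):
  V(3,-3) = 58.584385; V(3,-2) = 43.468003; V(3,-1) = 22.242778; V(3,+0) = 0.000000; V(3,+1) = 0.000000; V(3,+2) = 0.000000; V(3,+3) = 0.000000
Backward induction: V(k, j) = exp(-r*dt) * [p_u * V(k+1, j+1) + p_m * V(k+1, j) + p_d * V(k+1, j-1)]
  V(2,-2) = exp(-r*dt) * [p_u*22.242778 + p_m*43.468003 + p_d*58.584385] = 43.123050
  V(2,-1) = exp(-r*dt) * [p_u*0.000000 + p_m*22.242778 + p_d*43.468003] = 22.983426
  V(2,+0) = exp(-r*dt) * [p_u*0.000000 + p_m*0.000000 + p_d*22.242778] = 4.200675
  V(2,+1) = exp(-r*dt) * [p_u*0.000000 + p_m*0.000000 + p_d*0.000000] = 0.000000
  V(2,+2) = exp(-r*dt) * [p_u*0.000000 + p_m*0.000000 + p_d*0.000000] = 0.000000
  V(1,-1) = exp(-r*dt) * [p_u*4.200675 + p_m*22.983426 + p_d*43.123050] = 24.012017
  V(1,+0) = exp(-r*dt) * [p_u*0.000000 + p_m*4.200675 + p_d*22.983426] = 7.130751
  V(1,+1) = exp(-r*dt) * [p_u*0.000000 + p_m*0.000000 + p_d*4.200675] = 0.793321
  V(0,+0) = exp(-r*dt) * [p_u*0.793321 + p_m*7.130751 + p_d*24.012017] = 9.384891

Answer: Price = V(0,0) = 9.3849


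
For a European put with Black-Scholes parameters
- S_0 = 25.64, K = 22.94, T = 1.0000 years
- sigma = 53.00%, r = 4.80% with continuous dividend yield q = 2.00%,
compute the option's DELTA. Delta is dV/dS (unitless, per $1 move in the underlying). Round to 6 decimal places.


d1 = 0.5277764535; d2 = -0.0022235465
phi(d1) = 0.3470756450; exp(-qT) = 0.9801986733; exp(-rT) = 0.9531337871
N(-d1) = 0.2988272509
Delta = -exp(-qT) * N(-d1) = -0.9801986733 * 0.2988272509 = -0.292910

Answer: Delta = -0.292910


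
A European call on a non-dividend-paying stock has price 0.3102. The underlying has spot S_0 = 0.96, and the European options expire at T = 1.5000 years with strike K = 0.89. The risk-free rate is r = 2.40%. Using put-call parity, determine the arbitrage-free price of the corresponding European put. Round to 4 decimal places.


Put-call parity: C - P = S_0 * exp(-qT) - K * exp(-rT).
S_0 * exp(-qT) = 0.9600 * 1.00000000 = 0.96000000
K * exp(-rT) = 0.8900 * 0.96464029 = 0.85852986
P = C - S*exp(-qT) + K*exp(-rT)
P = 0.3102 - 0.96000000 + 0.85852986 = 0.2087

Answer: Put price = 0.2087


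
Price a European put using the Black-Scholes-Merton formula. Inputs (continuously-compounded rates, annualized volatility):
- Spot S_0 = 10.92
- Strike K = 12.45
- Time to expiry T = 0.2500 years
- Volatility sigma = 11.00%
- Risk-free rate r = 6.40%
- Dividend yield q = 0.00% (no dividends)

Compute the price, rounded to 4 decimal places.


d1 = (ln(S/K) + (r - q + 0.5*sigma^2) * T) / (sigma * sqrt(T)) = -2.06567550
d2 = d1 - sigma * sqrt(T) = -2.12067550
exp(-rT) = 0.98412732; exp(-qT) = 1.00000000
P = K * exp(-rT) * N(-d2) - S_0 * exp(-qT) * N(-d1)
N(-d1) = 0.98057044; N(-d2) = 0.98302544
P = 12.4500 * 0.98412732 * 0.98302544 - 10.9200 * 1.00000000 * 0.98057044 = 1.3366

Answer: Price = 1.3366


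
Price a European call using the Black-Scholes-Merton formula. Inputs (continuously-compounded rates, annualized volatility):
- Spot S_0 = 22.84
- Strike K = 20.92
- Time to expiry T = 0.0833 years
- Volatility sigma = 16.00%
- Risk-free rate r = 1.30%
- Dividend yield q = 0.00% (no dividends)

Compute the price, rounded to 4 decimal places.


d1 = (ln(S/K) + (r - q + 0.5*sigma^2) * T) / (sigma * sqrt(T)) = 1.94801335
d2 = d1 - sigma * sqrt(T) = 1.90183456
exp(-rT) = 0.99891769; exp(-qT) = 1.00000000
C = S_0 * exp(-qT) * N(d1) - K * exp(-rT) * N(d2)
N(d1) = 0.97429332; N(d2) = 0.97140361
C = 22.8400 * 1.00000000 * 0.97429332 - 20.9200 * 0.99891769 * 0.97140361 = 1.9531

Answer: Price = 1.9531


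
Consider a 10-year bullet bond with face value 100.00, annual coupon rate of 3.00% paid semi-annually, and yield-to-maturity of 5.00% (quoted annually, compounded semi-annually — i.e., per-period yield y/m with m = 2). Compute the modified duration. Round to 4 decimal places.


Answer: Modified duration = 8.3618

Derivation:
Coupon per period c = face * coupon_rate / m = 1.500000
Periods per year m = 2; per-period yield y/m = 0.025000
Number of cashflows N = 20
Cashflows (t years, CF_t, discount factor 1/(1+y/m)^(m*t), PV):
  t = 0.5000: CF_t = 1.500000, DF = 0.975610, PV = 1.463415
  t = 1.0000: CF_t = 1.500000, DF = 0.951814, PV = 1.427722
  t = 1.5000: CF_t = 1.500000, DF = 0.928599, PV = 1.392899
  t = 2.0000: CF_t = 1.500000, DF = 0.905951, PV = 1.358926
  t = 2.5000: CF_t = 1.500000, DF = 0.883854, PV = 1.325781
  t = 3.0000: CF_t = 1.500000, DF = 0.862297, PV = 1.293445
  t = 3.5000: CF_t = 1.500000, DF = 0.841265, PV = 1.261898
  t = 4.0000: CF_t = 1.500000, DF = 0.820747, PV = 1.231120
  t = 4.5000: CF_t = 1.500000, DF = 0.800728, PV = 1.201093
  t = 5.0000: CF_t = 1.500000, DF = 0.781198, PV = 1.171798
  t = 5.5000: CF_t = 1.500000, DF = 0.762145, PV = 1.143217
  t = 6.0000: CF_t = 1.500000, DF = 0.743556, PV = 1.115334
  t = 6.5000: CF_t = 1.500000, DF = 0.725420, PV = 1.088131
  t = 7.0000: CF_t = 1.500000, DF = 0.707727, PV = 1.061591
  t = 7.5000: CF_t = 1.500000, DF = 0.690466, PV = 1.035698
  t = 8.0000: CF_t = 1.500000, DF = 0.673625, PV = 1.010437
  t = 8.5000: CF_t = 1.500000, DF = 0.657195, PV = 0.985793
  t = 9.0000: CF_t = 1.500000, DF = 0.641166, PV = 0.961749
  t = 9.5000: CF_t = 1.500000, DF = 0.625528, PV = 0.938292
  t = 10.0000: CF_t = 101.500000, DF = 0.610271, PV = 61.942501
Price P = sum_t PV_t = 84.410838
First compute Macaulay numerator sum_t t * PV_t:
  t * PV_t at t = 0.5000: 0.731707
  t * PV_t at t = 1.0000: 1.427722
  t * PV_t at t = 1.5000: 2.089349
  t * PV_t at t = 2.0000: 2.717852
  t * PV_t at t = 2.5000: 3.314454
  t * PV_t at t = 3.0000: 3.880336
  t * PV_t at t = 3.5000: 4.416642
  t * PV_t at t = 4.0000: 4.924479
  t * PV_t at t = 4.5000: 5.404916
  t * PV_t at t = 5.0000: 5.858988
  t * PV_t at t = 5.5000: 6.287694
  t * PV_t at t = 6.0000: 6.692003
  t * PV_t at t = 6.5000: 7.072849
  t * PV_t at t = 7.0000: 7.431136
  t * PV_t at t = 7.5000: 7.767738
  t * PV_t at t = 8.0000: 8.083499
  t * PV_t at t = 8.5000: 8.379237
  t * PV_t at t = 9.0000: 8.655740
  t * PV_t at t = 9.5000: 8.913770
  t * PV_t at t = 10.0000: 619.425007
Macaulay duration D = 723.475117 / 84.410838 = 8.570879
Modified duration = D / (1 + y/m) = 8.570879 / (1 + 0.025000) = 8.361834


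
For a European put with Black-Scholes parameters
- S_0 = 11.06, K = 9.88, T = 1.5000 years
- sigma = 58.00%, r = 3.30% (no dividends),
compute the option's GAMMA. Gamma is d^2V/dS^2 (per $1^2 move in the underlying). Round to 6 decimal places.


d1 = 0.5836859325; d2 = -0.1266660929
phi(d1) = 0.3364575912; exp(-qT) = 1.0000000000; exp(-rT) = 0.9517051581
Gamma = exp(-qT) * phi(d1) / (S * sigma * sqrt(T)) = 1.0000000000 * 0.3364575912 / (11.0600 * 0.5800 * 1.2247448714) = 0.042825

Answer: Gamma = 0.042825


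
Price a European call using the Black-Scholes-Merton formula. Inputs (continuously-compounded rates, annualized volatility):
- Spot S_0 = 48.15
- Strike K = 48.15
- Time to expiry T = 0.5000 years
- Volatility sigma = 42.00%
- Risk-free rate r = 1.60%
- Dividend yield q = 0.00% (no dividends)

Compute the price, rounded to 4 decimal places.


d1 = (ln(S/K) + (r - q + 0.5*sigma^2) * T) / (sigma * sqrt(T)) = 0.17542983
d2 = d1 - sigma * sqrt(T) = -0.12155502
exp(-rT) = 0.99203191; exp(-qT) = 1.00000000
C = S_0 * exp(-qT) * N(d1) - K * exp(-rT) * N(d2)
N(d1) = 0.56962905; N(d2) = 0.45162572
C = 48.1500 * 1.00000000 * 0.56962905 - 48.1500 * 0.99203191 * 0.45162572 = 5.8551

Answer: Price = 5.8551


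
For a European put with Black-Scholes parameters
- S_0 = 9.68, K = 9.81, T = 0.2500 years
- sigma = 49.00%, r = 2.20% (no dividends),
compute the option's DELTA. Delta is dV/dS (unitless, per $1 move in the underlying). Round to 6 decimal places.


d1 = 0.0904984805; d2 = -0.1545015195
phi(d1) = 0.3973119571; exp(-qT) = 1.0000000000; exp(-rT) = 0.9945150973
N(-d1) = 0.4639455507
Delta = -exp(-qT) * N(-d1) = -1.0000000000 * 0.4639455507 = -0.463946

Answer: Delta = -0.463946


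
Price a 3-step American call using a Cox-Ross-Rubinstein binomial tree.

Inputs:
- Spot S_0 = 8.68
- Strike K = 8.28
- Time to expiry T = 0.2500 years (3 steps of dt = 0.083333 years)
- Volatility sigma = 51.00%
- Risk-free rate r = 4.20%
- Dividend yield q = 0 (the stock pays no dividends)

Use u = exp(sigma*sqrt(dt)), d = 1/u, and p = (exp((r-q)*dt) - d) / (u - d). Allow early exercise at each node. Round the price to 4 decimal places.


dt = T/N = 0.083333
u = exp(sigma*sqrt(dt)) = 1.158614; d = 1/u = 0.863100
p = (exp((r-q)*dt) - d) / (u - d) = 0.475125
Discount per step: exp(-r*dt) = 0.996506
Stock lattice S(k, i) with i counting down-moves:
  k=0: S(0,0) = 8.6800
  k=1: S(1,0) = 10.0568; S(1,1) = 7.4917
  k=2: S(2,0) = 11.6519; S(2,1) = 8.6800; S(2,2) = 6.4661
  k=3: S(3,0) = 13.5001; S(3,1) = 10.0568; S(3,2) = 7.4917; S(3,3) = 5.5809
Terminal payoffs V(N, i) = max(S_T - K, 0):
  V(3,0) = 5.220065; V(3,1) = 1.776768; V(3,2) = 0.000000; V(3,3) = 0.000000
Backward induction: V(k, i) = exp(-r*dt) * [p * V(k+1, i) + (1-p) * V(k+1, i+1)]; then take max(V_cont, immediate exercise) for American.
  V(2,0) = exp(-r*dt) * [p*5.220065 + (1-p)*1.776768] = 3.400840; exercise = 3.371911; V(2,0) = max -> 3.400840
  V(2,1) = exp(-r*dt) * [p*1.776768 + (1-p)*0.000000] = 0.841237; exercise = 0.400000; V(2,1) = max -> 0.841237
  V(2,2) = exp(-r*dt) * [p*0.000000 + (1-p)*0.000000] = 0.000000; exercise = 0.000000; V(2,2) = max -> 0.000000
  V(1,0) = exp(-r*dt) * [p*3.400840 + (1-p)*0.841237] = 2.050180; exercise = 1.776768; V(1,0) = max -> 2.050180
  V(1,1) = exp(-r*dt) * [p*0.841237 + (1-p)*0.000000] = 0.398296; exercise = 0.000000; V(1,1) = max -> 0.398296
  V(0,0) = exp(-r*dt) * [p*2.050180 + (1-p)*0.398296] = 1.179013; exercise = 0.400000; V(0,0) = max -> 1.179013

Answer: Price = V(0,0) = 1.1790


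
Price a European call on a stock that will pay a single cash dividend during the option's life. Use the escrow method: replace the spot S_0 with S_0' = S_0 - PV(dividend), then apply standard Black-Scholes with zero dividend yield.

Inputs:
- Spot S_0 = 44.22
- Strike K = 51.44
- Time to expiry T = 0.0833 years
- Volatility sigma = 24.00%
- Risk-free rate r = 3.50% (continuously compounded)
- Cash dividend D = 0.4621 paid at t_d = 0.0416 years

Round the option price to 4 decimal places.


PV(D) = D * exp(-r * t_d) = 0.4621 * 0.99854506 = 0.46142767
S_0' = S_0 - PV(D) = 44.2200 - 0.46142767 = 43.75857233
d1 = (ln(S_0'/K) + (r + sigma^2/2)*T) / (sigma*sqrt(T)) = -2.25809340
d2 = d1 - sigma*sqrt(T) = -2.32736157
exp(-rT) = 0.99708875
N(d1) = 0.01196992; N(d2) = 0.00997301
C = S_0' * N(d1) - K * exp(-rT) * N(d2) = 43.75857233 * 0.01196992 - 51.4400 * 0.99708875 * 0.00997301 = 0.0123

Answer: Price = 0.0123


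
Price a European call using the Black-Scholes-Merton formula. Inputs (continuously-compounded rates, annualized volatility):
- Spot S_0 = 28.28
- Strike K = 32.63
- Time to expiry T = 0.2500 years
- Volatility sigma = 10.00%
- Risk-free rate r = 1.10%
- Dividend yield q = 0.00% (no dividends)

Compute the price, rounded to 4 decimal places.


Answer: Price = 0.0011

Derivation:
d1 = (ln(S/K) + (r - q + 0.5*sigma^2) * T) / (sigma * sqrt(T)) = -2.78154539
d2 = d1 - sigma * sqrt(T) = -2.83154539
exp(-rT) = 0.99725378; exp(-qT) = 1.00000000
C = S_0 * exp(-qT) * N(d1) - K * exp(-rT) * N(d2)
N(d1) = 0.00270504; N(d2) = 0.00231618
C = 28.2800 * 1.00000000 * 0.00270504 - 32.6300 * 0.99725378 * 0.00231618 = 0.0011


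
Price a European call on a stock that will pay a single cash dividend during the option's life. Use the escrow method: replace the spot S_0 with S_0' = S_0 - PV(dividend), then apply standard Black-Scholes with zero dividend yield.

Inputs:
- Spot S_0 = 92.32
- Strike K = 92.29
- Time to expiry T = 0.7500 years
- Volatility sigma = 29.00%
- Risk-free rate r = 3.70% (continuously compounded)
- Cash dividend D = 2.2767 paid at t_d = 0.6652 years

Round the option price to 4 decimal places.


Answer: Price = 9.1551

Derivation:
PV(D) = D * exp(-r * t_d) = 2.2767 * 0.97568802 = 2.22134890
S_0' = S_0 - PV(D) = 92.3200 - 2.22134890 = 90.09865110
d1 = (ln(S_0'/K) + (r + sigma^2/2)*T) / (sigma*sqrt(T)) = 0.14038332
d2 = d1 - sigma*sqrt(T) = -0.11076405
exp(-rT) = 0.97263149
N(d1) = 0.55582143; N(d2) = 0.45590173
C = S_0' * N(d1) - K * exp(-rT) * N(d2) = 90.09865110 * 0.55582143 - 92.2900 * 0.97263149 * 0.45590173 = 9.1551


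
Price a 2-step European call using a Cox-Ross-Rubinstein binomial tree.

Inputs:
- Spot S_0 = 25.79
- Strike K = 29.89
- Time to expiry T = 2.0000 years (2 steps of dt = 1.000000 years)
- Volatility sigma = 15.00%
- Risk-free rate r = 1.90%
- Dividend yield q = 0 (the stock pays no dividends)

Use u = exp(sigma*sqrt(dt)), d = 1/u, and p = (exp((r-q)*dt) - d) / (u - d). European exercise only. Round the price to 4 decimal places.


dt = T/N = 1.000000
u = exp(sigma*sqrt(dt)) = 1.161834; d = 1/u = 0.860708
p = (exp((r-q)*dt) - d) / (u - d) = 0.526270
Discount per step: exp(-r*dt) = 0.981179
Stock lattice S(k, i) with i counting down-moves:
  k=0: S(0,0) = 25.7900
  k=1: S(1,0) = 29.9637; S(1,1) = 22.1977
  k=2: S(2,0) = 34.8129; S(2,1) = 25.7900; S(2,2) = 19.1057
Terminal payoffs V(N, i) = max(S_T - K, 0):
  V(2,0) = 4.922859; V(2,1) = 0.000000; V(2,2) = 0.000000
Backward induction: V(k, i) = exp(-r*dt) * [p * V(k+1, i) + (1-p) * V(k+1, i+1)].
  V(1,0) = exp(-r*dt) * [p*4.922859 + (1-p)*0.000000] = 2.541992
  V(1,1) = exp(-r*dt) * [p*0.000000 + (1-p)*0.000000] = 0.000000
  V(0,0) = exp(-r*dt) * [p*2.541992 + (1-p)*0.000000] = 1.312596

Answer: Price = V(0,0) = 1.3126


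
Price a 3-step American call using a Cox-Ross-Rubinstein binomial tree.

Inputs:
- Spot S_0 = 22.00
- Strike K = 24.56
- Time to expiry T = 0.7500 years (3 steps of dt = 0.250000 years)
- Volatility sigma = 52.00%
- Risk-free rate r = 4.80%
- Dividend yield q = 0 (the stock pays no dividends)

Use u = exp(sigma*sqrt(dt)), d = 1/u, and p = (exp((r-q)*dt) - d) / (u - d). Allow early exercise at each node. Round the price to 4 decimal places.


dt = T/N = 0.250000
u = exp(sigma*sqrt(dt)) = 1.296930; d = 1/u = 0.771052
p = (exp((r-q)*dt) - d) / (u - d) = 0.458320
Discount per step: exp(-r*dt) = 0.988072
Stock lattice S(k, i) with i counting down-moves:
  k=0: S(0,0) = 22.0000
  k=1: S(1,0) = 28.5325; S(1,1) = 16.9631
  k=2: S(2,0) = 37.0046; S(2,1) = 22.0000; S(2,2) = 13.0795
  k=3: S(3,0) = 47.9924; S(3,1) = 28.5325; S(3,2) = 16.9631; S(3,3) = 10.0849
Terminal payoffs V(N, i) = max(S_T - K, 0):
  V(3,0) = 23.432390; V(3,1) = 3.972462; V(3,2) = 0.000000; V(3,3) = 0.000000
Backward induction: V(k, i) = exp(-r*dt) * [p * V(k+1, i) + (1-p) * V(k+1, i+1)]; then take max(V_cont, immediate exercise) for American.
  V(2,0) = exp(-r*dt) * [p*23.432390 + (1-p)*3.972462] = 12.737567; exercise = 12.444608; V(2,0) = max -> 12.737567
  V(2,1) = exp(-r*dt) * [p*3.972462 + (1-p)*0.000000] = 1.798942; exercise = 0.000000; V(2,1) = max -> 1.798942
  V(2,2) = exp(-r*dt) * [p*0.000000 + (1-p)*0.000000] = 0.000000; exercise = 0.000000; V(2,2) = max -> 0.000000
  V(1,0) = exp(-r*dt) * [p*12.737567 + (1-p)*1.798942] = 6.731075; exercise = 3.972462; V(1,0) = max -> 6.731075
  V(1,1) = exp(-r*dt) * [p*1.798942 + (1-p)*0.000000] = 0.814657; exercise = 0.000000; V(1,1) = max -> 0.814657
  V(0,0) = exp(-r*dt) * [p*6.731075 + (1-p)*0.814657] = 3.484208; exercise = 0.000000; V(0,0) = max -> 3.484208

Answer: Price = V(0,0) = 3.4842


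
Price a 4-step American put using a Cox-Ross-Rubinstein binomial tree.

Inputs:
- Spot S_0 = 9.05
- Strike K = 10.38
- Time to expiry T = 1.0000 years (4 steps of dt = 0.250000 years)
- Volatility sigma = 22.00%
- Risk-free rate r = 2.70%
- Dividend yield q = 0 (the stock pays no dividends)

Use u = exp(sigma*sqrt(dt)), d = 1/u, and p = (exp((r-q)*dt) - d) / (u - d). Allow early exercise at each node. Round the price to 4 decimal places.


Answer: Price = V(0,0) = 1.5597

Derivation:
dt = T/N = 0.250000
u = exp(sigma*sqrt(dt)) = 1.116278; d = 1/u = 0.895834
p = (exp((r-q)*dt) - d) / (u - d) = 0.503251
Discount per step: exp(-r*dt) = 0.993273
Stock lattice S(k, i) with i counting down-moves:
  k=0: S(0,0) = 9.0500
  k=1: S(1,0) = 10.1023; S(1,1) = 8.1073
  k=2: S(2,0) = 11.2770; S(2,1) = 9.0500; S(2,2) = 7.2628
  k=3: S(3,0) = 12.5883; S(3,1) = 10.1023; S(3,2) = 8.1073; S(3,3) = 6.5063
  k=4: S(4,0) = 14.0520; S(4,1) = 11.2770; S(4,2) = 9.0500; S(4,3) = 7.2628; S(4,4) = 5.8285
Terminal payoffs V(N, i) = max(K - S_T, 0):
  V(4,0) = 0.000000; V(4,1) = 0.000000; V(4,2) = 1.330000; V(4,3) = 3.117205; V(4,4) = 4.551470
Backward induction: V(k, i) = exp(-r*dt) * [p * V(k+1, i) + (1-p) * V(k+1, i+1)]; then take max(V_cont, immediate exercise) for American.
  V(3,0) = exp(-r*dt) * [p*0.000000 + (1-p)*0.000000] = 0.000000; exercise = 0.000000; V(3,0) = max -> 0.000000
  V(3,1) = exp(-r*dt) * [p*0.000000 + (1-p)*1.330000] = 0.656231; exercise = 0.277683; V(3,1) = max -> 0.656231
  V(3,2) = exp(-r*dt) * [p*1.330000 + (1-p)*3.117205] = 2.202872; exercise = 2.272701; V(3,2) = max -> 2.272701
  V(3,3) = exp(-r*dt) * [p*3.117205 + (1-p)*4.551470] = 3.803911; exercise = 3.873740; V(3,3) = max -> 3.873740
  V(2,0) = exp(-r*dt) * [p*0.000000 + (1-p)*0.656231] = 0.323789; exercise = 0.000000; V(2,0) = max -> 0.323789
  V(2,1) = exp(-r*dt) * [p*0.656231 + (1-p)*2.272701] = 1.449394; exercise = 1.330000; V(2,1) = max -> 1.449394
  V(2,2) = exp(-r*dt) * [p*2.272701 + (1-p)*3.873740] = 3.047376; exercise = 3.117205; V(2,2) = max -> 3.117205
  V(1,0) = exp(-r*dt) * [p*0.323789 + (1-p)*1.449394] = 0.876992; exercise = 0.277683; V(1,0) = max -> 0.876992
  V(1,1) = exp(-r*dt) * [p*1.449394 + (1-p)*3.117205] = 2.262553; exercise = 2.272701; V(1,1) = max -> 2.272701
  V(0,0) = exp(-r*dt) * [p*0.876992 + (1-p)*2.272701] = 1.559745; exercise = 1.330000; V(0,0) = max -> 1.559745


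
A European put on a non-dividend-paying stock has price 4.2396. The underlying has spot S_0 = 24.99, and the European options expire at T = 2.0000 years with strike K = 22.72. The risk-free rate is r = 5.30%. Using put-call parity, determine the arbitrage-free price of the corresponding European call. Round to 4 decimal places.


Answer: Call price = 8.7947

Derivation:
Put-call parity: C - P = S_0 * exp(-qT) - K * exp(-rT).
S_0 * exp(-qT) = 24.9900 * 1.00000000 = 24.99000000
K * exp(-rT) = 22.7200 * 0.89942465 = 20.43492800
C = P + S*exp(-qT) - K*exp(-rT)
C = 4.2396 + 24.99000000 - 20.43492800 = 8.7947


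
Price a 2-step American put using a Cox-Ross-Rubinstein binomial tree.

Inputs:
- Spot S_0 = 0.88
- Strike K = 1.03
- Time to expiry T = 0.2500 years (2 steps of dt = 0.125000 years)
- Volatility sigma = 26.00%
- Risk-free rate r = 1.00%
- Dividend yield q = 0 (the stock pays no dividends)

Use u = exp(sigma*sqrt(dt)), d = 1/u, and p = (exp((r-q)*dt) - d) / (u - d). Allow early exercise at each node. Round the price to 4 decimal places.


Answer: Price = V(0,0) = 0.1545

Derivation:
dt = T/N = 0.125000
u = exp(sigma*sqrt(dt)) = 1.096281; d = 1/u = 0.912175
p = (exp((r-q)*dt) - d) / (u - d) = 0.483829
Discount per step: exp(-r*dt) = 0.998751
Stock lattice S(k, i) with i counting down-moves:
  k=0: S(0,0) = 0.8800
  k=1: S(1,0) = 0.9647; S(1,1) = 0.8027
  k=2: S(2,0) = 1.0576; S(2,1) = 0.8800; S(2,2) = 0.7322
Terminal payoffs V(N, i) = max(K - S_T, 0):
  V(2,0) = 0.000000; V(2,1) = 0.150000; V(2,2) = 0.297785
Backward induction: V(k, i) = exp(-r*dt) * [p * V(k+1, i) + (1-p) * V(k+1, i+1)]; then take max(V_cont, immediate exercise) for American.
  V(1,0) = exp(-r*dt) * [p*0.000000 + (1-p)*0.150000] = 0.077329; exercise = 0.065272; V(1,0) = max -> 0.077329
  V(1,1) = exp(-r*dt) * [p*0.150000 + (1-p)*0.297785] = 0.226000; exercise = 0.227286; V(1,1) = max -> 0.227286
  V(0,0) = exp(-r*dt) * [p*0.077329 + (1-p)*0.227286] = 0.154539; exercise = 0.150000; V(0,0) = max -> 0.154539


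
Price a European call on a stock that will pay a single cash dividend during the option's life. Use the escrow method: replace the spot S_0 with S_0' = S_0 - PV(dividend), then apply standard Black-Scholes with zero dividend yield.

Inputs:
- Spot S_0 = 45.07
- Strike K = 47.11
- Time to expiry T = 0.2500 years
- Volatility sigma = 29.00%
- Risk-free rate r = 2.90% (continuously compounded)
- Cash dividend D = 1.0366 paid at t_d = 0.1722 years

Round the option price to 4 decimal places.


Answer: Price = 1.4809

Derivation:
PV(D) = D * exp(-r * t_d) = 1.0366 * 0.99501865 = 1.03143633
S_0' = S_0 - PV(D) = 45.0700 - 1.03143633 = 44.03856367
d1 = (ln(S_0'/K) + (r + sigma^2/2)*T) / (sigma*sqrt(T)) = -0.34246273
d2 = d1 - sigma*sqrt(T) = -0.48746273
exp(-rT) = 0.99277622
N(d1) = 0.36600134; N(d2) = 0.31296522
C = S_0' * N(d1) - K * exp(-rT) * N(d2) = 44.03856367 * 0.36600134 - 47.1100 * 0.99277622 * 0.31296522 = 1.4809


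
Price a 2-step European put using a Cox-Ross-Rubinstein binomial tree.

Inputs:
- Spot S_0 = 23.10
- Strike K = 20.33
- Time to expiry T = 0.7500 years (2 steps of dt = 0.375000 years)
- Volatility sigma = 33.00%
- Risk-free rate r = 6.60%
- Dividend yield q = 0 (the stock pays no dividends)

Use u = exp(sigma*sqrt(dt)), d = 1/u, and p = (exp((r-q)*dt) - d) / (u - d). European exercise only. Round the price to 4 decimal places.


Answer: Price = V(0,0) = 1.1163

Derivation:
dt = T/N = 0.375000
u = exp(sigma*sqrt(dt)) = 1.223949; d = 1/u = 0.817027
p = (exp((r-q)*dt) - d) / (u - d) = 0.511232
Discount per step: exp(-r*dt) = 0.975554
Stock lattice S(k, i) with i counting down-moves:
  k=0: S(0,0) = 23.1000
  k=1: S(1,0) = 28.2732; S(1,1) = 18.8733
  k=2: S(2,0) = 34.6050; S(2,1) = 23.1000; S(2,2) = 15.4200
Terminal payoffs V(N, i) = max(K - S_T, 0):
  V(2,0) = 0.000000; V(2,1) = 0.000000; V(2,2) = 4.909978
Backward induction: V(k, i) = exp(-r*dt) * [p * V(k+1, i) + (1-p) * V(k+1, i+1)].
  V(1,0) = exp(-r*dt) * [p*0.000000 + (1-p)*0.000000] = 0.000000
  V(1,1) = exp(-r*dt) * [p*0.000000 + (1-p)*4.909978] = 2.341174
  V(0,0) = exp(-r*dt) * [p*0.000000 + (1-p)*2.341174] = 1.116318


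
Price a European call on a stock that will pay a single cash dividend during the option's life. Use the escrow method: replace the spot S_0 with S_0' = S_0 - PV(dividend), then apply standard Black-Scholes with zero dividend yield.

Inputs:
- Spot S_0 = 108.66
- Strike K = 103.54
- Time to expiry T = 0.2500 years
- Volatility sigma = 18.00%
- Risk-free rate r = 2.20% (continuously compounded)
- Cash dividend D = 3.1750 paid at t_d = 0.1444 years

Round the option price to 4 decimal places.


PV(D) = D * exp(-r * t_d) = 3.1750 * 0.99682824 = 3.16492966
S_0' = S_0 - PV(D) = 108.6600 - 3.16492966 = 105.49507034
d1 = (ln(S_0'/K) + (r + sigma^2/2)*T) / (sigma*sqrt(T)) = 0.31395793
d2 = d1 - sigma*sqrt(T) = 0.22395793
exp(-rT) = 0.99451510
N(d1) = 0.62322350; N(d2) = 0.58860498
C = S_0' * N(d1) - K * exp(-rT) * N(d2) = 105.49507034 * 0.62322350 - 103.5400 * 0.99451510 * 0.58860498 = 5.1371

Answer: Price = 5.1371


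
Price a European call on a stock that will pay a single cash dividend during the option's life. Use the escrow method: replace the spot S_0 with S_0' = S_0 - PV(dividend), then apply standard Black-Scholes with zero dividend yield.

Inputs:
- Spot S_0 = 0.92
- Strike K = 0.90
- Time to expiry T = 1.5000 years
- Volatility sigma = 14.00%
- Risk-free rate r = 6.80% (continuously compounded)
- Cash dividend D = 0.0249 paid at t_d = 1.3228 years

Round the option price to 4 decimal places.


Answer: Price = 0.1101

Derivation:
PV(D) = D * exp(-r * t_d) = 0.0249 * 0.91397652 = 0.02275802
S_0' = S_0 - PV(D) = 0.9200 - 0.02275802 = 0.89724198
d1 = (ln(S_0'/K) + (r + sigma^2/2)*T) / (sigma*sqrt(T)) = 0.66270848
d2 = d1 - sigma*sqrt(T) = 0.49124420
exp(-rT) = 0.90302955
N(d1) = 0.74624136; N(d2) = 0.68837313
C = S_0' * N(d1) - K * exp(-rT) * N(d2) = 0.89724198 * 0.74624136 - 0.9000 * 0.90302955 * 0.68837313 = 0.1101


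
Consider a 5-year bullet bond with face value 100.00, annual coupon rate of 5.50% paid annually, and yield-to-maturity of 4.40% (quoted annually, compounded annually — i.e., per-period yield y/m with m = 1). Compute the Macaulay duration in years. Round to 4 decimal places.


Answer: Macaulay duration = 4.5182 years

Derivation:
Coupon per period c = face * coupon_rate / m = 5.500000
Periods per year m = 1; per-period yield y/m = 0.044000
Number of cashflows N = 5
Cashflows (t years, CF_t, discount factor 1/(1+y/m)^(m*t), PV):
  t = 1.0000: CF_t = 5.500000, DF = 0.957854, PV = 5.268199
  t = 2.0000: CF_t = 5.500000, DF = 0.917485, PV = 5.046168
  t = 3.0000: CF_t = 5.500000, DF = 0.878817, PV = 4.833494
  t = 4.0000: CF_t = 5.500000, DF = 0.841779, PV = 4.629784
  t = 5.0000: CF_t = 105.500000, DF = 0.806302, PV = 85.064816
Price P = sum_t PV_t = 104.842461
Macaulay numerator sum_t t * PV_t:
  t * PV_t at t = 1.0000: 5.268199
  t * PV_t at t = 2.0000: 10.092336
  t * PV_t at t = 3.0000: 14.500482
  t * PV_t at t = 4.0000: 18.519135
  t * PV_t at t = 5.0000: 425.324079
Macaulay duration D = (sum_t t * PV_t) / P = 473.704231 / 104.842461 = 4.518248


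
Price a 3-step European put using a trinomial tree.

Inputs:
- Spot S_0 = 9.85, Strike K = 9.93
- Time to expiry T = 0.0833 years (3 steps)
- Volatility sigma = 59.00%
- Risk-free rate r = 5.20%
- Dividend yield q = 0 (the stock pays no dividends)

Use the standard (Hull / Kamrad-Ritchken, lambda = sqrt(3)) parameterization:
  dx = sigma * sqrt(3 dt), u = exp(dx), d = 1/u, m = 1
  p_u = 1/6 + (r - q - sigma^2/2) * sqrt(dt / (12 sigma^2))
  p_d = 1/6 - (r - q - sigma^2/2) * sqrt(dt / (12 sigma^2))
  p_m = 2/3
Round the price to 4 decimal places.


Answer: Price = V(0,0) = 0.6401

Derivation:
dt = T/N = 0.027767; dx = sigma*sqrt(3*dt) = 0.170284
u = exp(dx) = 1.185642; d = 1/u = 0.843425
p_u = 0.156716, p_m = 0.666667, p_d = 0.176617
Discount per step: exp(-r*dt) = 0.998557
Stock lattice S(k, j) with j the centered position index:
  k=0: S(0,+0) = 9.8500
  k=1: S(1,-1) = 8.3077; S(1,+0) = 9.8500; S(1,+1) = 11.6786
  k=2: S(2,-2) = 7.0070; S(2,-1) = 8.3077; S(2,+0) = 9.8500; S(2,+1) = 11.6786; S(2,+2) = 13.8466
  k=3: S(3,-3) = 5.9098; S(3,-2) = 7.0070; S(3,-1) = 8.3077; S(3,+0) = 9.8500; S(3,+1) = 11.6786; S(3,+2) = 13.8466; S(3,+3) = 16.4171
Terminal payoffs V(N, j) = max(K - S_T, 0):
  V(3,-3) = 4.020161; V(3,-2) = 2.923047; V(3,-1) = 1.622263; V(3,+0) = 0.080000; V(3,+1) = 0.000000; V(3,+2) = 0.000000; V(3,+3) = 0.000000
Backward induction: V(k, j) = exp(-r*dt) * [p_u * V(k+1, j+1) + p_m * V(k+1, j) + p_d * V(k+1, j-1)]
  V(2,-2) = exp(-r*dt) * [p_u*1.622263 + p_m*2.923047 + p_d*4.020161] = 2.908760
  V(2,-1) = exp(-r*dt) * [p_u*0.080000 + p_m*1.622263 + p_d*2.923047] = 1.607984
  V(2,+0) = exp(-r*dt) * [p_u*0.000000 + p_m*0.080000 + p_d*1.622263] = 0.339363
  V(2,+1) = exp(-r*dt) * [p_u*0.000000 + p_m*0.000000 + p_d*0.080000] = 0.014109
  V(2,+2) = exp(-r*dt) * [p_u*0.000000 + p_m*0.000000 + p_d*0.000000] = 0.000000
  V(1,-1) = exp(-r*dt) * [p_u*0.339363 + p_m*1.607984 + p_d*2.908760] = 1.636546
  V(1,+0) = exp(-r*dt) * [p_u*0.014109 + p_m*0.339363 + p_d*1.607984] = 0.511712
  V(1,+1) = exp(-r*dt) * [p_u*0.000000 + p_m*0.014109 + p_d*0.339363] = 0.069243
  V(0,+0) = exp(-r*dt) * [p_u*0.069243 + p_m*0.511712 + p_d*1.636546] = 0.640110
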